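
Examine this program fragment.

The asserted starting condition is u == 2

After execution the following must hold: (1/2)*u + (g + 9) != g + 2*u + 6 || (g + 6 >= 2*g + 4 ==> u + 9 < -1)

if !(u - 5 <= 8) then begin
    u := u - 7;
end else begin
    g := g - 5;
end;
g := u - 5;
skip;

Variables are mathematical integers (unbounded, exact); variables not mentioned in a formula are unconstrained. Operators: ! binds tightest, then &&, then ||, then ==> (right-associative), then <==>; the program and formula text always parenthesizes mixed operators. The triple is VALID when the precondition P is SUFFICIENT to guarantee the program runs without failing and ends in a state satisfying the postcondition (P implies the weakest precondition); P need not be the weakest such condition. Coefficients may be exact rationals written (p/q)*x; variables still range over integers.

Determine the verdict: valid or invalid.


Working backward. After the program, the postcondition (1/2)*u + (g + 9) != g + 2*u + 6 || (g + 6 >= 2*g + 4 ==> u + 9 < -1) must hold; in canonical form it is (3/2)*u != 3 || (g <= 2 ==> u < -10).
Before skip: (3/2)*u != 3 || (g <= 2 ==> u < -10)
Before g := u - 5: (3/2)*u != 3 || (u <= 7 ==> u < -10)
Then branch requires (3/2)*u != 27/2 || (u <= 14 ==> u < -3); else branch requires (3/2)*u != 3 || (u <= 7 ==> u < -10).
Before the if: ((!(u <= 13)) ==> ((3/2)*u != 27/2 || (u <= 14 ==> u < -3))) && (u <= 13 ==> ((3/2)*u != 3 || (u <= 7 ==> u < -10)))
The weakest precondition is ((!(u <= 13)) ==> ((3/2)*u != 27/2 || (u <= 14 ==> u < -3))) && (u <= 13 ==> ((3/2)*u != 3 || (u <= 7 ==> u < -10))).
Check whether u == 2 implies it.
Countermodel: at the initial state u = 2, the precondition holds but the weakest precondition fails.
Answer: invalid


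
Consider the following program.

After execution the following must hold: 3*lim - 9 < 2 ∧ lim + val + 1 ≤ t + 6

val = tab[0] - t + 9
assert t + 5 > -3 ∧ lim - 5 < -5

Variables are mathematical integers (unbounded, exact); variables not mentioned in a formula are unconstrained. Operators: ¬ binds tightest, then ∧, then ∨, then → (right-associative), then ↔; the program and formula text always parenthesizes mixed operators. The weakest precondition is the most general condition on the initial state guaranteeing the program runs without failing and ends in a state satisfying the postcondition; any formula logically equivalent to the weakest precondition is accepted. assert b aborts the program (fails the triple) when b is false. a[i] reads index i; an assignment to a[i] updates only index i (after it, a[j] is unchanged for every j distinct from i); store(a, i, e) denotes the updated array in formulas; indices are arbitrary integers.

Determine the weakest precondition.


Working backward. After the program, the postcondition 3*lim - 9 < 2 ∧ lim + val + 1 ≤ t + 6 must hold; in canonical form it is 3*lim < 11 ∧ lim + val ≤ t + 5.
Before assert t + 5 > -3 ∧ lim - 5 < -5: t > -8 ∧ lim < 0 ∧ 3*lim < 11 ∧ lim + val ≤ t + 5
Before val := tab[0] - t + 9: t > -8 ∧ lim < 0 ∧ 3*lim < 11 ∧ tab[0] + lim ≤ 2*t - 4
Answer: WP = t > -8 ∧ lim < 0 ∧ 3*lim < 11 ∧ tab[0] + lim ≤ 2*t - 4


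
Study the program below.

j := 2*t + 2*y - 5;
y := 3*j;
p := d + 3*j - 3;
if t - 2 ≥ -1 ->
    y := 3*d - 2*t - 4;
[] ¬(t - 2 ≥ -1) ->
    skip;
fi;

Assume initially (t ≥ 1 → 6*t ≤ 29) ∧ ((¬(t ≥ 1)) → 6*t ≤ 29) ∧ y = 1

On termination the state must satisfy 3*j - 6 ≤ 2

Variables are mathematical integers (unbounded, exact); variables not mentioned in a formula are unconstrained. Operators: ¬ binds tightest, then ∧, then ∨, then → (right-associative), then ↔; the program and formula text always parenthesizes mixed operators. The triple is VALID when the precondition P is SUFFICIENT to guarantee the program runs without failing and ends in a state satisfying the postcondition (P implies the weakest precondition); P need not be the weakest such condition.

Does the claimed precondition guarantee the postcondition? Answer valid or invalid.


Working backward. After the program, the postcondition 3*j - 6 ≤ 2 must hold; in canonical form it is 3*j ≤ 8.
Then branch requires 3*j ≤ 8; else branch requires 3*j ≤ 8.
Before the if: (t ≥ 1 → 3*j ≤ 8) ∧ ((¬(t ≥ 1)) → 3*j ≤ 8)
Before p := d + 3*j - 3: (t ≥ 1 → 3*j ≤ 8) ∧ ((¬(t ≥ 1)) → 3*j ≤ 8)
Before y := 3*j: (t ≥ 1 → 3*j ≤ 8) ∧ ((¬(t ≥ 1)) → 3*j ≤ 8)
Before j := 2*t + 2*y - 5: (t ≥ 1 → 6*t + 6*y ≤ 23) ∧ ((¬(t ≥ 1)) → 6*t + 6*y ≤ 23)
The weakest precondition is (t ≥ 1 → 6*t + 6*y ≤ 23) ∧ ((¬(t ≥ 1)) → 6*t + 6*y ≤ 23).
Check whether (t ≥ 1 → 6*t ≤ 29) ∧ ((¬(t ≥ 1)) → 6*t ≤ 29) ∧ y = 1 implies it.
Countermodel: at the initial state t = 3, y = 1, the precondition holds but the weakest precondition fails.
Answer: invalid


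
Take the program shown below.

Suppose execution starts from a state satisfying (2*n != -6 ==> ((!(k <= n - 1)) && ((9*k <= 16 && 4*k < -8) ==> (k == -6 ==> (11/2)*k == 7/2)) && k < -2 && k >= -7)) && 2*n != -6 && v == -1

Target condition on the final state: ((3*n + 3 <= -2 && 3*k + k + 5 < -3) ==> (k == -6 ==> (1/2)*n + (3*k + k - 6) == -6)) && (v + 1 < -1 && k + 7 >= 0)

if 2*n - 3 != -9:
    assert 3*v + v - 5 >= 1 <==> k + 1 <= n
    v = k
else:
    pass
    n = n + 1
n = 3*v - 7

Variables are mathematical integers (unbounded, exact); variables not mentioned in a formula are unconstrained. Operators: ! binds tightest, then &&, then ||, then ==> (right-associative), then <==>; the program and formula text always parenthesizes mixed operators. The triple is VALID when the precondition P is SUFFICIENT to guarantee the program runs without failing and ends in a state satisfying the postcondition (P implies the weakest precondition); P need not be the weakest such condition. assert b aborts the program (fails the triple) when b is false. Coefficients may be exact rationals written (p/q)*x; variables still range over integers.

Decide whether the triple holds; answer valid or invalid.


Working backward. After the program, the postcondition ((3*n + 3 <= -2 && 3*k + k + 5 < -3) ==> (k == -6 ==> (1/2)*n + (3*k + k - 6) == -6)) && (v + 1 < -1 && k + 7 >= 0) must hold; in canonical form it is ((3*n <= -5 && 4*k < -8) ==> (k == -6 ==> 4*k + (1/2)*n == 0)) && v < -2 && k >= -7.
Before n := 3*v - 7: ((9*v <= 16 && 4*k < -8) ==> (k == -6 ==> 4*k + (3/2)*v == 7/2)) && v < -2 && k >= -7
Then branch requires (4*v >= 6 <==> k <= n - 1) && ((9*k <= 16 && 4*k < -8) ==> (k == -6 ==> (11/2)*k == 7/2)) && k < -2 && k >= -7; else branch requires ((9*v <= 16 && 4*k < -8) ==> (k == -6 ==> 4*k + (3/2)*v == 7/2)) && v < -2 && k >= -7.
Before the if: (2*n != -6 ==> ((4*v >= 6 <==> k <= n - 1) && ((9*k <= 16 && 4*k < -8) ==> (k == -6 ==> (11/2)*k == 7/2)) && k < -2 && k >= -7)) && ((!(2*n != -6)) ==> (((9*v <= 16 && 4*k < -8) ==> (k == -6 ==> 4*k + (3/2)*v == 7/2)) && v < -2 && k >= -7))
The weakest precondition is (2*n != -6 ==> ((4*v >= 6 <==> k <= n - 1) && ((9*k <= 16 && 4*k < -8) ==> (k == -6 ==> (11/2)*k == 7/2)) && k < -2 && k >= -7)) && ((!(2*n != -6)) ==> (((9*v <= 16 && 4*k < -8) ==> (k == -6 ==> 4*k + (3/2)*v == 7/2)) && v < -2 && k >= -7)).
Check whether (2*n != -6 ==> ((!(k <= n - 1)) && ((9*k <= 16 && 4*k < -8) ==> (k == -6 ==> (11/2)*k == 7/2)) && k < -2 && k >= -7)) && 2*n != -6 && v == -1 implies it.
Every state satisfying the precondition satisfies the weakest precondition: the implication holds.
Answer: valid


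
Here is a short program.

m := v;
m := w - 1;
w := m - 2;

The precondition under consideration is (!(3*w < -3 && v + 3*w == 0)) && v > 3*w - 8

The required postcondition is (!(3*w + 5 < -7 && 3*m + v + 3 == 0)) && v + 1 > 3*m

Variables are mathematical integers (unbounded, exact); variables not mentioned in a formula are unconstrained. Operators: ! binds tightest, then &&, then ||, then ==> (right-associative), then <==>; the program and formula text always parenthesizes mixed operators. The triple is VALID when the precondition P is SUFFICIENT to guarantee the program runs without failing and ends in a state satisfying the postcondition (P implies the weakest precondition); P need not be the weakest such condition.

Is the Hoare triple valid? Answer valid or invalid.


Working backward. After the program, the postcondition (!(3*w + 5 < -7 && 3*m + v + 3 == 0)) && v + 1 > 3*m must hold; in canonical form it is (!(3*w < -12 && 3*m + v == -3)) && v > 3*m - 1.
Before w := m - 2: (!(3*m < -6 && 3*m + v == -3)) && v > 3*m - 1
Before m := w - 1: (!(3*w < -3 && v + 3*w == 0)) && v > 3*w - 4
Before m := v: (!(3*w < -3 && v + 3*w == 0)) && v > 3*w - 4
The weakest precondition is (!(3*w < -3 && v + 3*w == 0)) && v > 3*w - 4.
Check whether (!(3*w < -3 && v + 3*w == 0)) && v > 3*w - 8 implies it.
Countermodel: at the initial state v = -1, w = 1, the precondition holds but the weakest precondition fails.
Answer: invalid


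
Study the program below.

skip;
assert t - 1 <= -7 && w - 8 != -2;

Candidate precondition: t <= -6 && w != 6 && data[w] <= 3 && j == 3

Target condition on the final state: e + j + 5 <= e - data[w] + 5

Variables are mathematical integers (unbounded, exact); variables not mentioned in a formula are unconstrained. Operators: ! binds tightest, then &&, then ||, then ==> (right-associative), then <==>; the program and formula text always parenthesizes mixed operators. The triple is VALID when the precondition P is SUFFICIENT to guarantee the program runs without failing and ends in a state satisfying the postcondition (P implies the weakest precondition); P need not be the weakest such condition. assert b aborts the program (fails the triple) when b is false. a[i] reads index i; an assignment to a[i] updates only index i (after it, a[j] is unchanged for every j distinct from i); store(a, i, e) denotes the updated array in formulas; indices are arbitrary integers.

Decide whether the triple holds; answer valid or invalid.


Working backward. After the program, the postcondition e + j + 5 <= e - data[w] + 5 must hold; in canonical form it is data[w] + j <= 0.
Before assert t - 1 <= -7 && w - 8 != -2: t <= -6 && w != 6 && data[w] + j <= 0
Before skip: t <= -6 && w != 6 && data[w] + j <= 0
The weakest precondition is t <= -6 && w != 6 && data[w] + j <= 0.
Check whether t <= -6 && w != 6 && data[w] <= 3 && j == 3 implies it.
Countermodel: at the initial state data = {[7] = 0, elsewhere 0}, j = 3, t = -6, w = 7, the precondition holds but the weakest precondition fails.
Answer: invalid


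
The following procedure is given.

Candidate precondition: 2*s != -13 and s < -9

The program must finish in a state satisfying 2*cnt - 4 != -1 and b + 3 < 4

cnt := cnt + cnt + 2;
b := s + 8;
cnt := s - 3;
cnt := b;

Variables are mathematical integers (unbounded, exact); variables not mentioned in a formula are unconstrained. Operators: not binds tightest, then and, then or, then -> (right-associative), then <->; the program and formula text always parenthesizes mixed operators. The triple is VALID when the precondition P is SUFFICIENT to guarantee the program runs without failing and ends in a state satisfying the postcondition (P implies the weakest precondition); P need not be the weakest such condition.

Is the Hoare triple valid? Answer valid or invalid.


Working backward. After the program, the postcondition 2*cnt - 4 != -1 and b + 3 < 4 must hold; in canonical form it is 2*cnt != 3 and b < 1.
Before cnt := b: 2*b != 3 and b < 1
Before cnt := s - 3: 2*b != 3 and b < 1
Before b := s + 8: 2*s != -13 and s < -7
Before cnt := cnt + cnt + 2: 2*s != -13 and s < -7
The weakest precondition is 2*s != -13 and s < -7.
Check whether 2*s != -13 and s < -9 implies it.
Every state satisfying the precondition satisfies the weakest precondition: the implication holds.
Answer: valid


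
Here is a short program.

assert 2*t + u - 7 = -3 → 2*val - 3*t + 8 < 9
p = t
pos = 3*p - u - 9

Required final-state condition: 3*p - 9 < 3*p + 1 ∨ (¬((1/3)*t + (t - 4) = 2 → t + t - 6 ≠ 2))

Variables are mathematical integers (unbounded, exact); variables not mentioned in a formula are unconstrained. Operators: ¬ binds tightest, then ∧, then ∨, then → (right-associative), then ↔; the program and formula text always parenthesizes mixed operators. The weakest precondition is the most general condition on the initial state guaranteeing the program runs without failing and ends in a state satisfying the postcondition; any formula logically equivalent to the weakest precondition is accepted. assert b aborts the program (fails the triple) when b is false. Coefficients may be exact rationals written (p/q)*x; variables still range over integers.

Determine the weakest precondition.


Working backward. After the program, the postcondition 3*p - 9 < 3*p + 1 ∨ (¬((1/3)*t + (t - 4) = 2 → t + t - 6 ≠ 2)) must hold; in canonical form it is true.
Before pos := 3*p - u - 9: true
Before p := t: true
Before assert 2*t + u - 7 = -3 → 2*val - 3*t + 8 < 9: 2*t + u = 4 → 2*val < 3*t + 1
Answer: WP = 2*t + u = 4 → 2*val < 3*t + 1


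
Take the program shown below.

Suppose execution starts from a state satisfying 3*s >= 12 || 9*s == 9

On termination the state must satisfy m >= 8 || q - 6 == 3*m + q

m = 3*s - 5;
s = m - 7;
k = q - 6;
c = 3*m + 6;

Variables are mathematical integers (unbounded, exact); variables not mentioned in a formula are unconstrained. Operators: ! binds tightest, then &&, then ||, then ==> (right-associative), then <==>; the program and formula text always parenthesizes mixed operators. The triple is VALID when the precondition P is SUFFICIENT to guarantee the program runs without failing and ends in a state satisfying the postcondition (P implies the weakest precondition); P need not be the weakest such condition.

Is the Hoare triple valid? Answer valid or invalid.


Working backward. After the program, the postcondition m >= 8 || q - 6 == 3*m + q must hold; in canonical form it is m >= 8 || 3*m == -6.
Before c := 3*m + 6: m >= 8 || 3*m == -6
Before k := q - 6: m >= 8 || 3*m == -6
Before s := m - 7: m >= 8 || 3*m == -6
Before m := 3*s - 5: 3*s >= 13 || 9*s == 9
The weakest precondition is 3*s >= 13 || 9*s == 9.
Check whether 3*s >= 12 || 9*s == 9 implies it.
Countermodel: at the initial state s = 4, the precondition holds but the weakest precondition fails.
Answer: invalid


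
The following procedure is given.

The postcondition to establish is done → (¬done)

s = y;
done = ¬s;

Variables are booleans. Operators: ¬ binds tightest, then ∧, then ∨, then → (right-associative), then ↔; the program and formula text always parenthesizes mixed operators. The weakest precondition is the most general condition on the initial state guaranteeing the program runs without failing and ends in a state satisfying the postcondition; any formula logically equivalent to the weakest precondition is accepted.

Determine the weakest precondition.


Working backward. After the program, done → (¬done) must hold.
Before done := ¬s: (¬s) → s
Before s := y: (¬y) → y
Answer: WP = (¬y) → y


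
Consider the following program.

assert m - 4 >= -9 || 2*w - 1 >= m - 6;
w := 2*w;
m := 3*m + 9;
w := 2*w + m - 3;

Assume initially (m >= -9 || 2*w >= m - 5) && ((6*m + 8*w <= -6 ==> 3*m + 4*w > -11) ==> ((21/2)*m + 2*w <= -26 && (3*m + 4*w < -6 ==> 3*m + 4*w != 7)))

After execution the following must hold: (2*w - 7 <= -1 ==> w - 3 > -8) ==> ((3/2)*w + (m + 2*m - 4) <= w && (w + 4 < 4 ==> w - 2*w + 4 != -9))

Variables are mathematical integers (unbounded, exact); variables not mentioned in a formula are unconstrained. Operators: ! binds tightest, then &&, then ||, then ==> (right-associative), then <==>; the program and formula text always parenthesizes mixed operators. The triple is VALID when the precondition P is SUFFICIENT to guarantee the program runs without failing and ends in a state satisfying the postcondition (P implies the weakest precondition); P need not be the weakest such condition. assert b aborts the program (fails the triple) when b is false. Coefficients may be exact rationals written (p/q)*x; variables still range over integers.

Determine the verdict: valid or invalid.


Working backward. After the program, the postcondition (2*w - 7 <= -1 ==> w - 3 > -8) ==> ((3/2)*w + (m + 2*m - 4) <= w && (w + 4 < 4 ==> w - 2*w + 4 != -9)) must hold; in canonical form it is (2*w <= 6 ==> w > -5) ==> (3*m + (1/2)*w <= 4 && (w < 0 ==> w != 13)).
Before w := 2*w + m - 3: (2*m + 4*w <= 12 ==> m + 2*w > -2) ==> ((7/2)*m + w <= 11/2 && (m + 2*w < 3 ==> m + 2*w != 16))
Before m := 3*m + 9: (6*m + 4*w <= -6 ==> 3*m + 2*w > -11) ==> ((21/2)*m + w <= -26 && (3*m + 2*w < -6 ==> 3*m + 2*w != 7))
Before w := 2*w: (6*m + 8*w <= -6 ==> 3*m + 4*w > -11) ==> ((21/2)*m + 2*w <= -26 && (3*m + 4*w < -6 ==> 3*m + 4*w != 7))
Before assert m - 4 >= -9 || 2*w - 1 >= m - 6: (m >= -5 || 2*w >= m - 5) && ((6*m + 8*w <= -6 ==> 3*m + 4*w > -11) ==> ((21/2)*m + 2*w <= -26 && (3*m + 4*w < -6 ==> 3*m + 4*w != 7)))
The weakest precondition is (m >= -5 || 2*w >= m - 5) && ((6*m + 8*w <= -6 ==> 3*m + 4*w > -11) ==> ((21/2)*m + 2*w <= -26 && (3*m + 4*w < -6 ==> 3*m + 4*w != 7))).
Check whether (m >= -9 || 2*w >= m - 5) && ((6*m + 8*w <= -6 ==> 3*m + 4*w > -11) ==> ((21/2)*m + 2*w <= -26 && (3*m + 4*w < -6 ==> 3*m + 4*w != 7))) implies it.
Countermodel: at the initial state m = -6, w = -6, the precondition holds but the weakest precondition fails.
Answer: invalid


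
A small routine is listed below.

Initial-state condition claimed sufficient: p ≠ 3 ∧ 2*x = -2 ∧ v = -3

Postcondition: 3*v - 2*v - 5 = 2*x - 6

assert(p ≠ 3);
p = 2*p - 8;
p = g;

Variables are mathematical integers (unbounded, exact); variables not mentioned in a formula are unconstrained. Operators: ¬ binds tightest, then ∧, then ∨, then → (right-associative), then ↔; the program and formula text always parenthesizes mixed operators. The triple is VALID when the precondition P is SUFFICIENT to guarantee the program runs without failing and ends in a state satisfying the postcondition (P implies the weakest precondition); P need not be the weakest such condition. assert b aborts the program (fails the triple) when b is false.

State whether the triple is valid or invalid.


Working backward. After the program, the postcondition 3*v - 2*v - 5 = 2*x - 6 must hold; in canonical form it is v = 2*x - 1.
Before p := g: v = 2*x - 1
Before p := 2*p - 8: v = 2*x - 1
Before assert p ≠ 3: p ≠ 3 ∧ v = 2*x - 1
The weakest precondition is p ≠ 3 ∧ v = 2*x - 1.
Check whether p ≠ 3 ∧ 2*x = -2 ∧ v = -3 implies it.
Every state satisfying the precondition satisfies the weakest precondition: the implication holds.
Answer: valid


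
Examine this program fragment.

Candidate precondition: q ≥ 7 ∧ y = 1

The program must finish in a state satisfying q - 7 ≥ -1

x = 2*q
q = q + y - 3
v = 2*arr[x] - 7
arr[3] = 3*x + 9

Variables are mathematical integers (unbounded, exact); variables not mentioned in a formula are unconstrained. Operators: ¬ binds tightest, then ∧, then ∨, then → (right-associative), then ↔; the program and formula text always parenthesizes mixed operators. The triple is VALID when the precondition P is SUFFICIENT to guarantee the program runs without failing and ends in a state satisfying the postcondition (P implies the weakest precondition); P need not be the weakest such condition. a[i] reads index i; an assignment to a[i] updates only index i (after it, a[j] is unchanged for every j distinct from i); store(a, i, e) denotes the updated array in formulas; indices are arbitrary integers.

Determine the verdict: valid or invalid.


Working backward. After the program, the postcondition q - 7 ≥ -1 must hold; in canonical form it is q ≥ 6.
Before arr[3] := 3*x + 9: q ≥ 6
Before v := 2*arr[x] - 7: q ≥ 6
Before q := q + y - 3: q + y ≥ 9
Before x := 2*q: q + y ≥ 9
The weakest precondition is q + y ≥ 9.
Check whether q ≥ 7 ∧ y = 1 implies it.
Countermodel: at the initial state q = 7, y = 1, the precondition holds but the weakest precondition fails.
Answer: invalid


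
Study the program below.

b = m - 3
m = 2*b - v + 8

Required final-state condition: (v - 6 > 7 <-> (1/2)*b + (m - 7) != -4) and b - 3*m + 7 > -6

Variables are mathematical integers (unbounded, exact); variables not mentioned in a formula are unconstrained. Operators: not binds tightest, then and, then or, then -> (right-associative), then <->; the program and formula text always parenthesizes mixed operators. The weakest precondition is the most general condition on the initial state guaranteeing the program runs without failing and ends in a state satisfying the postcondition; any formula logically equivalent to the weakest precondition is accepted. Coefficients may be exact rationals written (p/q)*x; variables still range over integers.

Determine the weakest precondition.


Working backward. After the program, the postcondition (v - 6 > 7 <-> (1/2)*b + (m - 7) != -4) and b - 3*m + 7 > -6 must hold; in canonical form it is (v > 13 <-> (1/2)*b + m != 3) and b > 3*m - 13.
Before m := 2*b - v + 8: (v > 13 <-> (5/2)*b != v - 5) and 3*v > 5*b + 11
Before b := m - 3: (v > 13 <-> (5/2)*m != v + 5/2) and 3*v > 5*m - 4
Answer: WP = (v > 13 <-> (5/2)*m != v + 5/2) and 3*v > 5*m - 4


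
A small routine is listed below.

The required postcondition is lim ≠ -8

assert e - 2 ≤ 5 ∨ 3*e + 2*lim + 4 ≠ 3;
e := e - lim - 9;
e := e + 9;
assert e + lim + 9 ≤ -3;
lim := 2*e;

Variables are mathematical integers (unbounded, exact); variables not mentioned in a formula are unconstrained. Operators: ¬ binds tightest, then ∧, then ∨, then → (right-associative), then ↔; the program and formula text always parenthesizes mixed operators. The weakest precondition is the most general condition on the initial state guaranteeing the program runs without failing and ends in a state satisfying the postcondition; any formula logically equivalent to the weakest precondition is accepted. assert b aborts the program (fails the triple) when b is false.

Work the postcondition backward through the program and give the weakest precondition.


Working backward. After the program, lim ≠ -8 must hold.
Before lim := 2*e: 2*e ≠ -8
Before assert e + lim + 9 ≤ -3: e + lim ≤ -12 ∧ 2*e ≠ -8
Before e := e + 9: e + lim ≤ -21 ∧ 2*e ≠ -26
Before e := e - lim - 9: e ≤ -12 ∧ 2*e ≠ 2*lim - 8
Before assert e - 2 ≤ 5 ∨ 3*e + 2*lim + 4 ≠ 3: (e ≤ 7 ∨ 3*e + 2*lim ≠ -1) ∧ e ≤ -12 ∧ 2*e ≠ 2*lim - 8
Answer: WP = (e ≤ 7 ∨ 3*e + 2*lim ≠ -1) ∧ e ≤ -12 ∧ 2*e ≠ 2*lim - 8


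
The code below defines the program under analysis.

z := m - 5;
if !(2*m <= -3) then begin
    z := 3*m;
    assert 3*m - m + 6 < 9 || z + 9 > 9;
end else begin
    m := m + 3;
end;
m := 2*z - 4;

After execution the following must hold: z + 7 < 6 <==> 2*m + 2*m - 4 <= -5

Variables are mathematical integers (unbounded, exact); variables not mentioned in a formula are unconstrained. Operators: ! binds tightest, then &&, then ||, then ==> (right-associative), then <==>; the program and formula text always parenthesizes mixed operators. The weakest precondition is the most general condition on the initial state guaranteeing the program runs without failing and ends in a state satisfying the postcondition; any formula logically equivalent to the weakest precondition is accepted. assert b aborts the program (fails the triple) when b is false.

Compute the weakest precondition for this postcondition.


Working backward. After the program, the postcondition z + 7 < 6 <==> 2*m + 2*m - 4 <= -5 must hold; in canonical form it is z < -1 <==> 4*m <= -1.
Before m := 2*z - 4: z < -1 <==> 8*z <= 15
Then branch requires (2*m < 3 || 3*m > 0) && (3*m < -1 <==> 24*m <= 15); else branch requires z < -1 <==> 8*z <= 15.
Before the if: ((!(2*m <= -3)) ==> ((2*m < 3 || 3*m > 0) && (3*m < -1 <==> 24*m <= 15))) && (2*m <= -3 ==> (z < -1 <==> 8*z <= 15))
Before z := m - 5: ((!(2*m <= -3)) ==> ((2*m < 3 || 3*m > 0) && (3*m < -1 <==> 24*m <= 15))) && (2*m <= -3 ==> (m < 4 <==> 8*m <= 55))
Answer: WP = ((!(2*m <= -3)) ==> ((2*m < 3 || 3*m > 0) && (3*m < -1 <==> 24*m <= 15))) && (2*m <= -3 ==> (m < 4 <==> 8*m <= 55))


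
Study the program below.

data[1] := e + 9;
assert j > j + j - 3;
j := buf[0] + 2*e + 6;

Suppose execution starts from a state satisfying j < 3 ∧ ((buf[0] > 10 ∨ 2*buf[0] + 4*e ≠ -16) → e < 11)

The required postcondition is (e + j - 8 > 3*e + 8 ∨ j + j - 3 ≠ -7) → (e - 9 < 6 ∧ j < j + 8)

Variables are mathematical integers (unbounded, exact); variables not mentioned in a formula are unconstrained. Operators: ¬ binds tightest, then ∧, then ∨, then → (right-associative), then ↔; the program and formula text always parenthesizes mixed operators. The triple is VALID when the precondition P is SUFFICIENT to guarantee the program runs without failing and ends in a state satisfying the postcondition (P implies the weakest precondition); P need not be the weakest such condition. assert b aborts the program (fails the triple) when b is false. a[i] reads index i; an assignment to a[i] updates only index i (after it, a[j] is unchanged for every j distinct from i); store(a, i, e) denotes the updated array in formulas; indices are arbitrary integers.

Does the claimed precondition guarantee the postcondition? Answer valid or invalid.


Working backward. After the program, the postcondition (e + j - 8 > 3*e + 8 ∨ j + j - 3 ≠ -7) → (e - 9 < 6 ∧ j < j + 8) must hold; in canonical form it is (j > 2*e + 16 ∨ 2*j ≠ -4) → e < 15.
Before j := buf[0] + 2*e + 6: (buf[0] > 10 ∨ 2*buf[0] + 4*e ≠ -16) → e < 15
Before assert j > j + j - 3: j < 3 ∧ ((buf[0] > 10 ∨ 2*buf[0] + 4*e ≠ -16) → e < 15)
Before data[1] := e + 9: j < 3 ∧ ((buf[0] > 10 ∨ 2*buf[0] + 4*e ≠ -16) → e < 15)
The weakest precondition is j < 3 ∧ ((buf[0] > 10 ∨ 2*buf[0] + 4*e ≠ -16) → e < 15).
Check whether j < 3 ∧ ((buf[0] > 10 ∨ 2*buf[0] + 4*e ≠ -16) → e < 11) implies it.
Every state satisfying the precondition satisfies the weakest precondition: the implication holds.
Answer: valid


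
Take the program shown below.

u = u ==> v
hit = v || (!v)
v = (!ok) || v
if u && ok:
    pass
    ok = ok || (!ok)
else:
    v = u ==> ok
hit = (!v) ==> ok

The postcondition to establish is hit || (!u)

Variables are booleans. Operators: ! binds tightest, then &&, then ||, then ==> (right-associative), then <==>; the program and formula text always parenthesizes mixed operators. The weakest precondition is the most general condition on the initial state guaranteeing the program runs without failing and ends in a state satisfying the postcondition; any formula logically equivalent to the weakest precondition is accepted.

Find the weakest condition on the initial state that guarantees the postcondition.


Working backward. After the program, hit || (!u) must hold.
Before hit := (!v) ==> ok: ((!v) ==> ok) || (!u)
Then branch requires true; else branch requires ((!(u ==> ok)) ==> ok) || (!u).
Before the if: (!(u && ok)) ==> (((!(u ==> ok)) ==> ok) || (!u))
Before v := (!ok) || v: (!(u && ok)) ==> (((!(u ==> ok)) ==> ok) || (!u))
Before hit := v || (!v): (!(u && ok)) ==> (((!(u ==> ok)) ==> ok) || (!u))
Before u := u ==> v: (!((u ==> v) && ok)) ==> (((!((u ==> v) ==> ok)) ==> ok) || (!(u ==> v)))
Answer: WP = (!((u ==> v) && ok)) ==> (((!((u ==> v) ==> ok)) ==> ok) || (!(u ==> v)))


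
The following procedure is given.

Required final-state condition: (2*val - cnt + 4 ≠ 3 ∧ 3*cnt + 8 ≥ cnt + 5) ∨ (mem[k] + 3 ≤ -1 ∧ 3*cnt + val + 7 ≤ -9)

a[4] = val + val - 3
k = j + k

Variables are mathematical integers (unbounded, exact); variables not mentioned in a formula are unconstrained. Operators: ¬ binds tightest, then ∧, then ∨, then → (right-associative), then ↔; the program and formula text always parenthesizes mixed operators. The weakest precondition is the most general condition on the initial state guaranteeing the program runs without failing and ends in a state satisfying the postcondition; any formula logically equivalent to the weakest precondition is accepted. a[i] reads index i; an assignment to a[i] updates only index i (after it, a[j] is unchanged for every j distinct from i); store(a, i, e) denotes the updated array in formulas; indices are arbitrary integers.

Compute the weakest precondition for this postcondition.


Working backward. After the program, the postcondition (2*val - cnt + 4 ≠ 3 ∧ 3*cnt + 8 ≥ cnt + 5) ∨ (mem[k] + 3 ≤ -1 ∧ 3*cnt + val + 7 ≤ -9) must hold; in canonical form it is (2*val ≠ cnt - 1 ∧ 2*cnt ≥ -3) ∨ (mem[k] ≤ -4 ∧ 3*cnt + val ≤ -16).
Before k := j + k: (2*val ≠ cnt - 1 ∧ 2*cnt ≥ -3) ∨ (mem[j + k] ≤ -4 ∧ 3*cnt + val ≤ -16)
Before a[4] := val + val - 3: (2*val ≠ cnt - 1 ∧ 2*cnt ≥ -3) ∨ (mem[j + k] ≤ -4 ∧ 3*cnt + val ≤ -16)
Answer: WP = (2*val ≠ cnt - 1 ∧ 2*cnt ≥ -3) ∨ (mem[j + k] ≤ -4 ∧ 3*cnt + val ≤ -16)


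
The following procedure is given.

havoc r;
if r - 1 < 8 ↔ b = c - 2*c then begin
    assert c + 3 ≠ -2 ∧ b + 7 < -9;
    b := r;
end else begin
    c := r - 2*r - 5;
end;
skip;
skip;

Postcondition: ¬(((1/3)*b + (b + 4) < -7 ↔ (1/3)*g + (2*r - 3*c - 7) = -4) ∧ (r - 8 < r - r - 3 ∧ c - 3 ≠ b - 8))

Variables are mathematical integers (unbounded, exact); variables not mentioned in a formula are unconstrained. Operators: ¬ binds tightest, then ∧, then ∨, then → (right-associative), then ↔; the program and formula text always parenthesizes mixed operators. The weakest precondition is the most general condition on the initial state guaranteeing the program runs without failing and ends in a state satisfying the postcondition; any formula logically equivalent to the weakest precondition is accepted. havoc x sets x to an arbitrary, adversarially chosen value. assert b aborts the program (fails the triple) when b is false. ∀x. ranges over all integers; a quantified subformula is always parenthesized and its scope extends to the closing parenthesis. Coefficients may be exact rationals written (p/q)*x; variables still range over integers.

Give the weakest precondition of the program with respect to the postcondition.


Working backward. After the program, the postcondition ¬(((1/3)*b + (b + 4) < -7 ↔ (1/3)*g + (2*r - 3*c - 7) = -4) ∧ (r - 8 < r - r - 3 ∧ c - 3 ≠ b - 8)) must hold; in canonical form it is ¬(((4/3)*b < -11 ↔ (1/3)*g + 2*r = 3*c + 3) ∧ r < 5 ∧ c ≠ b - 5).
Before skip: ¬(((4/3)*b < -11 ↔ (1/3)*g + 2*r = 3*c + 3) ∧ r < 5 ∧ c ≠ b - 5)
Before skip: ¬(((4/3)*b < -11 ↔ (1/3)*g + 2*r = 3*c + 3) ∧ r < 5 ∧ c ≠ b - 5)
Then branch requires c ≠ -5 ∧ b < -16 ∧ (¬(((4/3)*r < -11 ↔ (1/3)*g + 2*r = 3*c + 3) ∧ r < 5 ∧ c ≠ r - 5)); else branch requires ¬(((4/3)*b < -11 ↔ (1/3)*g + 5*r = -12) ∧ r < 5 ∧ b + r ≠ 0).
Before the if: ((r < 9 ↔ b + c = 0) → (c ≠ -5 ∧ b < -16 ∧ (¬(((4/3)*r < -11 ↔ (1/3)*g + 2*r = 3*c + 3) ∧ r < 5 ∧ c ≠ r - 5)))) ∧ ((¬(r < 9 ↔ b + c = 0)) → (¬(((4/3)*b < -11 ↔ (1/3)*g + 5*r = -12) ∧ r < 5 ∧ b + r ≠ 0)))
Before havoc r: ∀r_1. (((r_1 < 9 ↔ b + c = 0) → (c ≠ -5 ∧ b < -16 ∧ (¬(((4/3)*r_1 < -11 ↔ (1/3)*g + 2*r_1 = 3*c + 3) ∧ r_1 < 5 ∧ c ≠ r_1 - 5)))) ∧ ((¬(r_1 < 9 ↔ b + c = 0)) → (¬(((4/3)*b < -11 ↔ (1/3)*g + 5*r_1 = -12) ∧ r_1 < 5 ∧ b + r_1 ≠ 0))))
Answer: WP = ∀r_1. (((r_1 < 9 ↔ b + c = 0) → (c ≠ -5 ∧ b < -16 ∧ (¬(((4/3)*r_1 < -11 ↔ (1/3)*g + 2*r_1 = 3*c + 3) ∧ r_1 < 5 ∧ c ≠ r_1 - 5)))) ∧ ((¬(r_1 < 9 ↔ b + c = 0)) → (¬(((4/3)*b < -11 ↔ (1/3)*g + 5*r_1 = -12) ∧ r_1 < 5 ∧ b + r_1 ≠ 0))))


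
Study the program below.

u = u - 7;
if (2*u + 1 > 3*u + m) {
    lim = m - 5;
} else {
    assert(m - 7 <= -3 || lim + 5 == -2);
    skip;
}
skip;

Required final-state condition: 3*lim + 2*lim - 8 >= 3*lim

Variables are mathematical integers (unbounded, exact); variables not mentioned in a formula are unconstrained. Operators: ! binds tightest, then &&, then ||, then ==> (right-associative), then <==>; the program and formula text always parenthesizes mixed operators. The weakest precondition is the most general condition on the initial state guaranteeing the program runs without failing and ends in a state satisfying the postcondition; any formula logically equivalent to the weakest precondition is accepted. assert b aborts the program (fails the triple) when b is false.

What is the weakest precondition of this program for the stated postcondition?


Working backward. After the program, the postcondition 3*lim + 2*lim - 8 >= 3*lim must hold; in canonical form it is 2*lim >= 8.
Before skip: 2*lim >= 8
Then branch requires 2*m >= 18; else branch requires (m <= 4 || lim == -7) && 2*lim >= 8.
Before the if: (m + u < 1 ==> 2*m >= 18) && ((!(m + u < 1)) ==> ((m <= 4 || lim == -7) && 2*lim >= 8))
Before u := u - 7: (m + u < 8 ==> 2*m >= 18) && ((!(m + u < 8)) ==> ((m <= 4 || lim == -7) && 2*lim >= 8))
Answer: WP = (m + u < 8 ==> 2*m >= 18) && ((!(m + u < 8)) ==> ((m <= 4 || lim == -7) && 2*lim >= 8))


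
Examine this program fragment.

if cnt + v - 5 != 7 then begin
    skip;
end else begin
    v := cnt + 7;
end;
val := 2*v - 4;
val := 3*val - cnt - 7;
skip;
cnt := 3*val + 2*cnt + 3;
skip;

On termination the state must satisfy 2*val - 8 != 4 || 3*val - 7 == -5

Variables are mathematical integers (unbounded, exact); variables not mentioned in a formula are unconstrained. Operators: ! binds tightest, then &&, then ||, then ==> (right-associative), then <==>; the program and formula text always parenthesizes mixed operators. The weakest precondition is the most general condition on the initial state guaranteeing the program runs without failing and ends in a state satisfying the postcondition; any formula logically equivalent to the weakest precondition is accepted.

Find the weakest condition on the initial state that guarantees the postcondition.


Working backward. After the program, the postcondition 2*val - 8 != 4 || 3*val - 7 == -5 must hold; in canonical form it is 2*val != 12 || 3*val == 2.
Before skip: 2*val != 12 || 3*val == 2
Before cnt := 3*val + 2*cnt + 3: 2*val != 12 || 3*val == 2
Before skip: 2*val != 12 || 3*val == 2
Before val := 3*val - cnt - 7: 6*val != 2*cnt + 26 || 9*val == 3*cnt + 23
Before val := 2*v - 4: 12*v != 2*cnt + 50 || 18*v == 3*cnt + 59
Then branch requires 12*v != 2*cnt + 50 || 18*v == 3*cnt + 59; else branch requires 10*cnt != -34 || 15*cnt == -67.
Before the if: (cnt + v != 12 ==> (12*v != 2*cnt + 50 || 18*v == 3*cnt + 59)) && ((!(cnt + v != 12)) ==> (10*cnt != -34 || 15*cnt == -67))
Answer: WP = (cnt + v != 12 ==> (12*v != 2*cnt + 50 || 18*v == 3*cnt + 59)) && ((!(cnt + v != 12)) ==> (10*cnt != -34 || 15*cnt == -67))


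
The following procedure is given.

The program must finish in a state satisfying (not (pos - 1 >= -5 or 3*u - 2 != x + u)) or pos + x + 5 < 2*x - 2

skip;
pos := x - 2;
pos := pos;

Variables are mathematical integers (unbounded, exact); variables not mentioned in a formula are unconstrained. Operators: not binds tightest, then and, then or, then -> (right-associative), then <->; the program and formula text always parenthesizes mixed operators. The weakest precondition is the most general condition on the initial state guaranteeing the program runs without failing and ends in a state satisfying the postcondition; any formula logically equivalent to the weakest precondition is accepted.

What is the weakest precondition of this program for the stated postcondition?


Working backward. After the program, the postcondition (not (pos - 1 >= -5 or 3*u - 2 != x + u)) or pos + x + 5 < 2*x - 2 must hold; in canonical form it is (not (pos >= -4 or 2*u != x + 2)) or pos < x - 7.
Before pos := pos: (not (pos >= -4 or 2*u != x + 2)) or pos < x - 7
Before pos := x - 2: not (x >= -2 or 2*u != x + 2)
Before skip: not (x >= -2 or 2*u != x + 2)
Answer: WP = not (x >= -2 or 2*u != x + 2)


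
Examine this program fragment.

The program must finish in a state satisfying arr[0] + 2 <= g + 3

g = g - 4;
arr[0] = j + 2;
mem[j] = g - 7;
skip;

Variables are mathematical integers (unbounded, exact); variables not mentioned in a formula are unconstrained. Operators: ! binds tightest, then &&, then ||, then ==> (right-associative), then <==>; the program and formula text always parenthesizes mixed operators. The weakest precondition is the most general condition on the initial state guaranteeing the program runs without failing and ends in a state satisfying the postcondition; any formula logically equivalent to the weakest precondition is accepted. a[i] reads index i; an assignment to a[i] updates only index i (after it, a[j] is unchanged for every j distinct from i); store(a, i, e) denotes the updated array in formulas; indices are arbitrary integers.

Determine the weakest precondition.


Working backward. After the program, the postcondition arr[0] + 2 <= g + 3 must hold; in canonical form it is arr[0] <= g + 1.
Before skip: arr[0] <= g + 1
Before mem[j] := g - 7: arr[0] <= g + 1
Before arr[0] := j + 2: j <= g - 1
Before g := g - 4: j <= g - 5
Answer: WP = j <= g - 5


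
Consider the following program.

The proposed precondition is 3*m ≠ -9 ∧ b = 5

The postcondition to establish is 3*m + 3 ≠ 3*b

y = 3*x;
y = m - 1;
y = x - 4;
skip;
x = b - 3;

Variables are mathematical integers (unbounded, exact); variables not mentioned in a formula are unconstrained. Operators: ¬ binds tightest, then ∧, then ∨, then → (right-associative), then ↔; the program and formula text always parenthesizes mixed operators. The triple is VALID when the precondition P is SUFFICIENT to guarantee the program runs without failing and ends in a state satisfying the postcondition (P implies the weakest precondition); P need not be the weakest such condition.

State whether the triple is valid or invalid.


Working backward. After the program, the postcondition 3*m + 3 ≠ 3*b must hold; in canonical form it is 3*m ≠ 3*b - 3.
Before x := b - 3: 3*m ≠ 3*b - 3
Before skip: 3*m ≠ 3*b - 3
Before y := x - 4: 3*m ≠ 3*b - 3
Before y := m - 1: 3*m ≠ 3*b - 3
Before y := 3*x: 3*m ≠ 3*b - 3
The weakest precondition is 3*m ≠ 3*b - 3.
Check whether 3*m ≠ -9 ∧ b = 5 implies it.
Countermodel: at the initial state b = 5, m = 4, the precondition holds but the weakest precondition fails.
Answer: invalid


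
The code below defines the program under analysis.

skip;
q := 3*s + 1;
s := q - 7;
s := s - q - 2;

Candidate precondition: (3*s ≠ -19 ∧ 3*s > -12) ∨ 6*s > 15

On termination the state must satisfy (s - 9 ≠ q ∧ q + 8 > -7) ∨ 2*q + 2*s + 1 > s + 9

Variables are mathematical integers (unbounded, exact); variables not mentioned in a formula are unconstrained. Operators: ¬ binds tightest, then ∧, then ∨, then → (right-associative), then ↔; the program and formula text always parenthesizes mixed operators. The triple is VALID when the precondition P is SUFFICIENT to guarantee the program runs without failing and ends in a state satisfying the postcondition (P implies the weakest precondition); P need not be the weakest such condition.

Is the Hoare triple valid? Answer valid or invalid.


Working backward. After the program, the postcondition (s - 9 ≠ q ∧ q + 8 > -7) ∨ 2*q + 2*s + 1 > s + 9 must hold; in canonical form it is (s ≠ q + 9 ∧ q > -15) ∨ 2*q + s > 8.
Before s := s - q - 2: (s ≠ 2*q + 11 ∧ q > -15) ∨ q + s > 10
Before s := q - 7: (q ≠ -18 ∧ q > -15) ∨ 2*q > 17
Before q := 3*s + 1: (3*s ≠ -19 ∧ 3*s > -16) ∨ 6*s > 15
Before skip: (3*s ≠ -19 ∧ 3*s > -16) ∨ 6*s > 15
The weakest precondition is (3*s ≠ -19 ∧ 3*s > -16) ∨ 6*s > 15.
Check whether (3*s ≠ -19 ∧ 3*s > -12) ∨ 6*s > 15 implies it.
Every state satisfying the precondition satisfies the weakest precondition: the implication holds.
Answer: valid


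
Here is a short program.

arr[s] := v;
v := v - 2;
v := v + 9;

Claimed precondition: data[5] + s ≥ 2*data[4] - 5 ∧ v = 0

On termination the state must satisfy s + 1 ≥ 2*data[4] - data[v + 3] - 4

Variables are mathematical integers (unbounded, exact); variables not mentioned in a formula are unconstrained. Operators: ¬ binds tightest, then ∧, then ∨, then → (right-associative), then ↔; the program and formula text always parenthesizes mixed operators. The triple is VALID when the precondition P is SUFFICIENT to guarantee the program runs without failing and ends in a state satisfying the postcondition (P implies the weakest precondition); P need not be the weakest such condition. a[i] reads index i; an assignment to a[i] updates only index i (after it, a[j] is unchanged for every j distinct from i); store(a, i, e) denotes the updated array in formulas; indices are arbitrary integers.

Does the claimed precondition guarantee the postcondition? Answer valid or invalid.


Working backward. After the program, the postcondition s + 1 ≥ 2*data[4] - data[v + 3] - 4 must hold; in canonical form it is data[v + 3] + s ≥ 2*data[4] - 5.
Before v := v + 9: data[v + 12] + s ≥ 2*data[4] - 5
Before v := v - 2: data[v + 10] + s ≥ 2*data[4] - 5
Before arr[s] := v: data[v + 10] + s ≥ 2*data[4] - 5
The weakest precondition is data[v + 10] + s ≥ 2*data[4] - 5.
Check whether data[5] + s ≥ 2*data[4] - 5 ∧ v = 0 implies it.
Countermodel: at the initial state data = {[4] = 0, [5] = 17422, [10] = -6, elsewhere 0}, s = 0, v = 0, the precondition holds but the weakest precondition fails.
Answer: invalid
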